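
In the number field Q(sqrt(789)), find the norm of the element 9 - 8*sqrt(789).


N(a + b*sqrt(d)) = a^2 - d*b^2
= (9)^2 - (789)*(-8)^2
= 81 - 50496
= -50415

-50415


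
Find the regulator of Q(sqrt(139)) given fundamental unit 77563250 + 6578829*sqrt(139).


epsilon = 77563250 + 6578829*sqrt(139)
= 1.5513e+08
R = ln(1.5513e+08)
= 18.8598

18.8598


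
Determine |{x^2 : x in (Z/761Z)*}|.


For prime p, the number of non-zero quadratic residues is (p-1)/2.
= (761-1)/2
= 380

380


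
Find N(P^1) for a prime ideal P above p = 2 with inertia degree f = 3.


N(P^a) = p^(a*f)
= 2^(1*3)
= 2^3
= 8

8


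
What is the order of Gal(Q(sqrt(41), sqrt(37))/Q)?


The 2 square roots of distinct primes are multiplicatively independent over Q,
so [K:Q] = 2^2 and Gal(K/Q) is isomorphic to (Z/2Z)^2.
|Gal| = 2^2 = 4

4


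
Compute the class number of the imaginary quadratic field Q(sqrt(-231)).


K = Q(sqrt(-231)). d mod 4 = 1, so D = disc(K) = d = -231
h(K) equals the number of primitive reduced positive-definite forms (a, b, c) = a*x^2 + b*x*y + c*y^2 with b^2 - 4ac = D,
where reduced means |b| <= a <= c, with b >= 0 whenever |b| = a or a = c, and primitive means gcd(a, b, c) = 1.
Reduced forces 3a^2 <= |D| = 231, so 1 <= a <= 8; b must have the parity of D, and c = (b^2 - D)/(4a) must be an integer >= a.
Enumerate a = 1..8, b in [-a, a]:
  a=1: (1, 1, 58)  [1]
  a=2: (2, -1, 29), (2, 1, 29)  [2]
  a=3: (3, 3, 20)  [1]
  a=4: (4, -3, 15), (4, 3, 15)  [2]
  a=5: (5, -3, 12), (5, 3, 12)  [2]
  a=6: (6, -3, 10), (6, 3, 10)  [2]
  a=7: (7, 7, 10)  [1]
  a=8: (8, 5, 8)  [1]
Total reduced forms: 1 + 2 + 1 + 2 + 2 + 2 + 1 + 1 = 12
h = 12

12


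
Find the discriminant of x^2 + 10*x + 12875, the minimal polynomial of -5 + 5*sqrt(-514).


The element -5 + 5*sqrt(-514) has minimal polynomial:
x^2 + 10*x + 12875
Discriminant = (10)^2 - 4*(12875)
= 100 - 51500
= -51400

-51400


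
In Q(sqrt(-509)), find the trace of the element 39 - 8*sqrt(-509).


Tr(a + b*sqrt(d)) = (a + b*sqrt(d)) + (a - b*sqrt(d)) = 2a
= 2 * (39)
= 78

78


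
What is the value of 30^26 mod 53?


p = 53 is prime and the exponent is (p-1)/2 = 26, so by Euler's criterion 30^26 = (30/53) = +1 or -1 mod 53.
Compute by square-and-multiply:
  26 = 16 + 8 + 2 (binary 11010)
  Repeated squaring mod 53: 30^1 = 30, 30^2 = 52, 30^4 = 1, 30^8 = 1, 30^16 = 1
  30^26 = 30^16 * 30^8 * 30^2 = 1 * 1 * 52 mod 53
    1 * 1 = 1 = 1 mod 53
    1 * 52 = 52 = 52 mod 53
  30^26 = 52 mod 53
Result 52 = p - 1 = -1 mod 53: 30 is a quadratic non-residue mod 53. As a residue in [0, p-1] the value is 52.
30^26 mod 53 = 52

52


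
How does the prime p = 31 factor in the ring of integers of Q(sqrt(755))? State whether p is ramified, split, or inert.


K = Q(sqrt(755)). Since d mod 4 = 3, disc(K) = 3020.
Check p | disc: 3020 mod 31 = 13.
p does not divide disc. Compute Legendre symbol (d/p):
11^((31-1)/2) mod 31 = -1
(d/p) = -1, so p is inert: (p) stays prime with e=1, f=2, g=1.
Therefore p is inert.

inert


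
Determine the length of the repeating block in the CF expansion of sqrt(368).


Run the CF algorithm for sqrt(368).
a_0 = floor(sqrt(368)) = 19; set m_0=0, q_0=1.
Recurrence: m' = q*a - m,  q' = (d - m'^2)/q,  a' = floor((a_0 + m')/q').
  step 1: m=19, q=7, a=5
  step 2: m=16, q=16, a=2
  step 3: m=16, q=7, a=5
  step 4: m=19, q=1, a=38
a_4 = 2*a_0 = 38, so the period closes here.
sqrt(368) = [19; 5, 2, 5, 38]
Period length = 4

4


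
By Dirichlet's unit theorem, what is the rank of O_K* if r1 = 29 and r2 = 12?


By Dirichlet's unit theorem:
rank = r1 + r2 - 1
= 29 + 12 - 1
= 40

40


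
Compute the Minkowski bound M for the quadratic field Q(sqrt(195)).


d = 195, d mod 4 = 3, so disc(K) = 4d = 780; |disc(K)| = 780
Real quadratic field, so n = 2, s = r2 = 0, r1 = 2
M = (n!/n^n) * (4/pi)^s * sqrt(|disc(K)|) = (2!/2^2) * (4/pi)^0 * sqrt(780)
= 0.5 * 1.000000 * 27.928480
= 13.9642

13.9642


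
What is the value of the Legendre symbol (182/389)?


p = 389 is prime, so compute (182/389) with the reciprocity algorithm (Jacobi-symbol steps: pull out 2s via (2/n), flip via reciprocity, reduce):
  pull out 2: (2/389) = -1  (since 389 mod 8 = 5)
  reciprocity: (91/389) -> +(389/91)
  reduce: (25/91)
  reciprocity: (25/91) -> +(91/25)
  reduce: (16/25)
  pull out 2: (2/25) = +1  (since 25 mod 8 = 1)
  pull out 2: (2/25) = +1  (since 25 mod 8 = 1)
  pull out 2: (2/25) = +1  (since 25 mod 8 = 1)
  pull out 2: (2/25) = +1  (since 25 mod 8 = 1)
  (1/25) = 1
Product of signs = -1
(182/389) = -1

-1


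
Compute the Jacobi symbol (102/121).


Compute (102/121) via quadratic reciprocity:
  pull out 2: (2/121) = +1  (since 121 mod 8 = 1)
  reciprocity: (51/121) -> +(121/51)
  reduce: (19/51)
  reciprocity: (19/51) -> -(51/19)
  reduce: (13/19)
  reciprocity: (13/19) -> +(19/13)
  reduce: (6/13)
  pull out 2: (2/13) = -1  (since 13 mod 8 = 5)
  reciprocity: (3/13) -> +(13/3)
  reduce: (1/3)
  (1/3) = 1
Product of signs = 1

1


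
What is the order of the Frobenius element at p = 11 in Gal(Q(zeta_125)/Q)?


The Frobenius at p in Gal(Q(zeta_n)/Q) = (Z/nZ)* is the class of p, so its order is ord_125(11), the smallest k >= 1 with 11^k = 1 mod 125.
n = 125 = 5^3, phi(125) = 100; the order divides phi(n).
Divisors of 100: 1, 2, 4, 5, 10, 20, 25, 50, 100
Repeated squaring mod 125: 11^1 = 11, 11^2 = 121, 11^4 = 16, 11^8 = 6, 11^16 = 36, 11^32 = 46, 11^64 = 116
Test divisors in increasing order:
  k=1: 11^1 = 11 mod 125
  k=2: 11^2 = 121 mod 125
  k=4: 11^4 = 16 mod 125
  k=5: 11^5 = 16 * 11 = 51 mod 125
  k=10: 11^10 = 6 * 121 = 101 mod 125
  k=20: 11^20 = 36 * 16 = 76 mod 125
  k=25: 11^25 = 36 * 6 * 11 = 1 mod 125  <- first divisor giving 1
Order = 25

25


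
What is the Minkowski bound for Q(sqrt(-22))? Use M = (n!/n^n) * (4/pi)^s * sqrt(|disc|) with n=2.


d = -22, d mod 4 = 2, so disc(K) = 4d = -88; |disc(K)| = 88
Imaginary quadratic field, so n = 2, s = r2 = 1, r1 = 0
M = (n!/n^n) * (4/pi)^s * sqrt(|disc(K)|) = (2!/2^2) * (4/pi)^1 * sqrt(88)
= 0.5 * 1.273240 * 9.380832
= 5.9720

5.9720


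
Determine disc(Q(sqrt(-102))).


For K = Q(sqrt(d)) with d squarefree: disc(K) = d if d = 1 mod 4, and disc(K) = 4d if d = 2 or 3 mod 4.
Here d = -102, and d mod 4 = 2.
d = 2 mod 4, not 1 (O_K = Z[sqrt(d)]), so disc(K) = 4d = 4 * (-102) = -408

-408


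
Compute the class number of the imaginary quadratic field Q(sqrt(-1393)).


K = Q(sqrt(-1393)). d mod 4 = 3, so D = disc(K) = 4d = -5572
h(K) equals the number of primitive reduced positive-definite forms (a, b, c) = a*x^2 + b*x*y + c*y^2 with b^2 - 4ac = D,
where reduced means |b| <= a <= c, with b >= 0 whenever |b| = a or a = c, and primitive means gcd(a, b, c) = 1.
Reduced forces 3a^2 <= |D| = 5572, so 1 <= a <= 43; b must have the parity of D, and c = (b^2 - D)/(4a) must be an integer >= a.
Enumerate a = 1..43, b in [-a, a]:
  a=1: (1, 0, 1393)  [1]
  a=2: (2, 2, 697)  [1]
  a=3..6: none
  a=7: (7, 0, 199)  [1]
  a=8..10: none
  a=11: (11, -4, 127), (11, 4, 127)  [2]
  a=12..13: none
  a=14: (14, 14, 103)  [1]
  a=15..16: none
  a=17: (17, -2, 82), (17, 2, 82)  [2]
  a=18..21: none
  a=22: (22, -18, 67), (22, 18, 67)  [2]
  a=23..28: none
  a=29: (29, -24, 53), (29, 24, 53)  [2]
  a=30: none
  a=31: (31, -16, 47), (31, 16, 47)  [2]
  a=32..33: none
  a=34: (34, -2, 41), (34, 2, 41)  [2]
  a=35..43: none
Total reduced forms: 1 + 1 + 1 + 2 + 1 + 2 + 2 + 2 + 2 + 2 = 16
h = 16

16


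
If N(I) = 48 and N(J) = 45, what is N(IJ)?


N(IJ) = N(I) * N(J)
= 48 * 45
= 2160

2160


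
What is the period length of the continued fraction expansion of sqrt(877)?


Run the CF algorithm for sqrt(877).
a_0 = floor(sqrt(877)) = 29; set m_0=0, q_0=1.
Recurrence: m' = q*a - m,  q' = (d - m'^2)/q,  a' = floor((a_0 + m')/q').
  step 1: m=29, q=36, a=1
  step 2: m=7, q=23, a=1
  step 3: m=16, q=27, a=1
  step 4: m=11, q=28, a=1
  step 5: m=17, q=21, a=2
  step 6: m=25, q=12, a=4
  step 7: m=23, q=29, a=1
  step 8: m=6, q=29, a=1
  step 9: m=23, q=12, a=4
  step 10: m=25, q=21, a=2
  step 11: m=17, q=28, a=1
  step 12: m=11, q=27, a=1
  step 13: m=16, q=23, a=1
  step 14: m=7, q=36, a=1
  step 15: m=29, q=1, a=58
a_15 = 2*a_0 = 58, so the period closes here.
sqrt(877) = [29; 1, 1, 1, 1, 2, 4, 1, 1, 4, 2, 1, 1, 1, 1, 58]
Period length = 15

15


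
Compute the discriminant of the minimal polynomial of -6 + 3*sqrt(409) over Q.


The element -6 + 3*sqrt(409) has minimal polynomial:
x^2 + 12*x - 3645
Discriminant = (12)^2 - 4*(-3645)
= 144 + 14580
= 14724

14724


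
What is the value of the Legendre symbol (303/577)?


p = 577 is prime, so compute (303/577) with the reciprocity algorithm (Jacobi-symbol steps: pull out 2s via (2/n), flip via reciprocity, reduce):
  reciprocity: (303/577) -> +(577/303)
  reduce: (274/303)
  pull out 2: (2/303) = +1  (since 303 mod 8 = 7)
  reciprocity: (137/303) -> +(303/137)
  reduce: (29/137)
  reciprocity: (29/137) -> +(137/29)
  reduce: (21/29)
  reciprocity: (21/29) -> +(29/21)
  reduce: (8/21)
  pull out 2: (2/21) = -1  (since 21 mod 8 = 5)
  pull out 2: (2/21) = -1  (since 21 mod 8 = 5)
  pull out 2: (2/21) = -1  (since 21 mod 8 = 5)
  (1/21) = 1
Product of signs = -1
(303/577) = -1

-1


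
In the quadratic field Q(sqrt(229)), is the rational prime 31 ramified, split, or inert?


K = Q(sqrt(229)). Since d mod 4 = 1, disc(K) = 229.
Check p | disc: 229 mod 31 = 12.
p does not divide disc. Compute Legendre symbol (d/p):
12^((31-1)/2) mod 31 = -1
(d/p) = -1, so p is inert: (p) stays prime with e=1, f=2, g=1.
Therefore p is inert.

inert


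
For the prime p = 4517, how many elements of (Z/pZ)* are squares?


For prime p, the number of non-zero quadratic residues is (p-1)/2.
= (4517-1)/2
= 2258

2258


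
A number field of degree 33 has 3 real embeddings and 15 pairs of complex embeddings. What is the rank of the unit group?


By Dirichlet's unit theorem:
rank = r1 + r2 - 1
= 3 + 15 - 1
= 17

17


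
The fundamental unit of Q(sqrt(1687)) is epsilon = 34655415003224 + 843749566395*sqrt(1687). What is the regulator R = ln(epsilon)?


epsilon = 34655415003224 + 843749566395*sqrt(1687)
= 6.9311e+13
R = ln(6.9311e+13)
= 31.8696

31.8696


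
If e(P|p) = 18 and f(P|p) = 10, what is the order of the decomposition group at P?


|D_P| = e * f
= 18 * 10
= 180

180


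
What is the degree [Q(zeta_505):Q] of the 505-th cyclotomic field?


The degree equals Euler's totient phi(505).
505 = 5 * 101
phi(505) = 400

400


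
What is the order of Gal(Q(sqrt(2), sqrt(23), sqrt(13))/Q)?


The 3 square roots of distinct primes are multiplicatively independent over Q,
so [K:Q] = 2^3 and Gal(K/Q) is isomorphic to (Z/2Z)^3.
|Gal| = 2^3 = 8

8


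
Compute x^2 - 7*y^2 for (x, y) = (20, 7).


x^2 - d*y^2
= 20^2 - 7*7^2
= 400 - 343
= 57

57


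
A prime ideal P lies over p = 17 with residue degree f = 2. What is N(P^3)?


N(P^a) = p^(a*f)
= 17^(3*2)
= 17^6
= 24137569

24137569


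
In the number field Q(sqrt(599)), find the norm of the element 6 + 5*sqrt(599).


N(a + b*sqrt(d)) = a^2 - d*b^2
= (6)^2 - (599)*(5)^2
= 36 - 14975
= -14939

-14939


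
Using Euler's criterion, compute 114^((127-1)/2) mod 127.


p = 127 is prime and the exponent is (p-1)/2 = 63, so by Euler's criterion 114^63 = (114/127) = +1 or -1 mod 127.
Compute by square-and-multiply:
  63 = 32 + 16 + 8 + 4 + 2 + 1 (binary 111111)
  Repeated squaring mod 127: 114^1 = 114, 114^2 = 42, 114^4 = 113, 114^8 = 69, 114^16 = 62, 114^32 = 34
  114^63 = 114^32 * 114^16 * 114^8 * 114^4 * 114^2 * 114^1 = 34 * 62 * 69 * 113 * 42 * 114 mod 127
    34 * 62 = 2108 = 76 mod 127
    76 * 69 = 5244 = 37 mod 127
    37 * 113 = 4181 = 117 mod 127
    117 * 42 = 4914 = 88 mod 127
    88 * 114 = 10032 = 126 mod 127
  114^63 = 126 mod 127
Result 126 = p - 1 = -1 mod 127: 114 is a quadratic non-residue mod 127. As a residue in [0, p-1] the value is 126.
114^63 mod 127 = 126

126


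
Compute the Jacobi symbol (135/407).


Compute (135/407) via quadratic reciprocity:
  reciprocity: (135/407) -> -(407/135)
  reduce: (2/135)
  pull out 2: (2/135) = +1  (since 135 mod 8 = 7)
  (1/135) = 1
Product of signs = -1

-1


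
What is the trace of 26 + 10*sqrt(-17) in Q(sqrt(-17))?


Tr(a + b*sqrt(d)) = (a + b*sqrt(d)) + (a - b*sqrt(d)) = 2a
= 2 * (26)
= 52

52


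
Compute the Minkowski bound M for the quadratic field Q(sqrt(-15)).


d = -15, d mod 4 = 1, so disc(K) = d = -15; |disc(K)| = 15
Imaginary quadratic field, so n = 2, s = r2 = 1, r1 = 0
M = (n!/n^n) * (4/pi)^s * sqrt(|disc(K)|) = (2!/2^2) * (4/pi)^1 * sqrt(15)
= 0.5 * 1.273240 * 3.872983
= 2.4656

2.4656


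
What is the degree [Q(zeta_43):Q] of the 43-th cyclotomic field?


The degree equals Euler's totient phi(43).
43 = 43
phi(43) = 42

42


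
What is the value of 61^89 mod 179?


p = 179 is prime and the exponent is (p-1)/2 = 89, so by Euler's criterion 61^89 = (61/179) = +1 or -1 mod 179.
Compute by square-and-multiply:
  89 = 64 + 16 + 8 + 1 (binary 1011001)
  Repeated squaring mod 179: 61^1 = 61, 61^2 = 141, 61^4 = 12, 61^8 = 144, 61^16 = 151, 61^32 = 68, 61^64 = 149
  61^89 = 61^64 * 61^16 * 61^8 * 61^1 = 149 * 151 * 144 * 61 mod 179
    149 * 151 = 22499 = 124 mod 179
    124 * 144 = 17856 = 135 mod 179
    135 * 61 = 8235 = 1 mod 179
  61^89 = 1 mod 179
Result 1: 61 is a quadratic residue mod 179.
61^89 mod 179 = 1

1


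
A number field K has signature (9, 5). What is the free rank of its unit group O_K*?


By Dirichlet's unit theorem:
rank = r1 + r2 - 1
= 9 + 5 - 1
= 13

13


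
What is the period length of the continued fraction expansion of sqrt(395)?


Run the CF algorithm for sqrt(395).
a_0 = floor(sqrt(395)) = 19; set m_0=0, q_0=1.
Recurrence: m' = q*a - m,  q' = (d - m'^2)/q,  a' = floor((a_0 + m')/q').
  step 1: m=19, q=34, a=1
  step 2: m=15, q=5, a=6
  step 3: m=15, q=34, a=1
  step 4: m=19, q=1, a=38
a_4 = 2*a_0 = 38, so the period closes here.
sqrt(395) = [19; 1, 6, 1, 38]
Period length = 4

4


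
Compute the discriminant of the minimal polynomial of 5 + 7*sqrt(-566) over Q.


The element 5 + 7*sqrt(-566) has minimal polynomial:
x^2 - 10*x + 27759
Discriminant = (-10)^2 - 4*(27759)
= 100 - 111036
= -110936

-110936


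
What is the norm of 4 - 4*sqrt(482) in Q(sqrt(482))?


N(a + b*sqrt(d)) = a^2 - d*b^2
= (4)^2 - (482)*(-4)^2
= 16 - 7712
= -7696

-7696


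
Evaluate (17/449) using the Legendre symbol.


p = 449 is prime, so compute (17/449) with the reciprocity algorithm (Jacobi-symbol steps: pull out 2s via (2/n), flip via reciprocity, reduce):
  reciprocity: (17/449) -> +(449/17)
  reduce: (7/17)
  reciprocity: (7/17) -> +(17/7)
  reduce: (3/7)
  reciprocity: (3/7) -> -(7/3)
  reduce: (1/3)
  (1/3) = 1
Product of signs = -1
(17/449) = -1

-1


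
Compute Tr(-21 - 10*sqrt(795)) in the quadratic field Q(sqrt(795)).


Tr(a + b*sqrt(d)) = (a + b*sqrt(d)) + (a - b*sqrt(d)) = 2a
= 2 * (-21)
= -42

-42


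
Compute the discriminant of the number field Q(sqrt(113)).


For K = Q(sqrt(d)) with d squarefree: disc(K) = d if d = 1 mod 4, and disc(K) = 4d if d = 2 or 3 mod 4.
Here d = 113, and d mod 4 = 1.
d = 1 mod 4 (O_K = Z[(1+sqrt(d))/2]), so disc(K) = d = 113

113


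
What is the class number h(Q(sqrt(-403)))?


K = Q(sqrt(-403)). d mod 4 = 1, so D = disc(K) = d = -403
h(K) equals the number of primitive reduced positive-definite forms (a, b, c) = a*x^2 + b*x*y + c*y^2 with b^2 - 4ac = D,
where reduced means |b| <= a <= c, with b >= 0 whenever |b| = a or a = c, and primitive means gcd(a, b, c) = 1.
Reduced forces 3a^2 <= |D| = 403, so 1 <= a <= 11; b must have the parity of D, and c = (b^2 - D)/(4a) must be an integer >= a.
Enumerate a = 1..11, b in [-a, a]:
  a=1: (1, 1, 101)  [1]
  a=2..10: none
  a=11: (11, 9, 11)  [1]
Total reduced forms: 1 + 1 = 2
h = 2

2


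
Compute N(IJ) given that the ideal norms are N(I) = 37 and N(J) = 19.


N(IJ) = N(I) * N(J)
= 37 * 19
= 703

703


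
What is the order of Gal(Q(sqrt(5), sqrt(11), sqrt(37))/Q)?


The 3 square roots of distinct primes are multiplicatively independent over Q,
so [K:Q] = 2^3 and Gal(K/Q) is isomorphic to (Z/2Z)^3.
|Gal| = 2^3 = 8

8


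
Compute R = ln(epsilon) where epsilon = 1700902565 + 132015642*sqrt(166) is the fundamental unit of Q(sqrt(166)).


epsilon = 1700902565 + 132015642*sqrt(166)
= 3.4018e+09
R = ln(3.4018e+09)
= 21.9476

21.9476


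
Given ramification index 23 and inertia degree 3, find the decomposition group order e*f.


|D_P| = e * f
= 23 * 3
= 69

69


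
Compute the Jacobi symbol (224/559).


Compute (224/559) via quadratic reciprocity:
  pull out 2: (2/559) = +1  (since 559 mod 8 = 7)
  pull out 2: (2/559) = +1  (since 559 mod 8 = 7)
  pull out 2: (2/559) = +1  (since 559 mod 8 = 7)
  pull out 2: (2/559) = +1  (since 559 mod 8 = 7)
  pull out 2: (2/559) = +1  (since 559 mod 8 = 7)
  reciprocity: (7/559) -> -(559/7)
  reduce: (6/7)
  pull out 2: (2/7) = +1  (since 7 mod 8 = 7)
  reciprocity: (3/7) -> -(7/3)
  reduce: (1/3)
  (1/3) = 1
Product of signs = 1

1


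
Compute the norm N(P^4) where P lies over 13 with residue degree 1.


N(P^a) = p^(a*f)
= 13^(4*1)
= 13^4
= 28561

28561


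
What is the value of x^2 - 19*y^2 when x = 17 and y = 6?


x^2 - d*y^2
= 17^2 - 19*6^2
= 289 - 684
= -395

-395


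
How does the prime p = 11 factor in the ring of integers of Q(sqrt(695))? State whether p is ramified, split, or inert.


K = Q(sqrt(695)). Since d mod 4 = 3, disc(K) = 2780.
Check p | disc: 2780 mod 11 = 8.
p does not divide disc. Compute Legendre symbol (d/p):
2^((11-1)/2) mod 11 = -1
(d/p) = -1, so p is inert: (p) stays prime with e=1, f=2, g=1.
Therefore p is inert.

inert


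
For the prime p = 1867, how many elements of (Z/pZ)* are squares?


For prime p, the number of non-zero quadratic residues is (p-1)/2.
= (1867-1)/2
= 933

933


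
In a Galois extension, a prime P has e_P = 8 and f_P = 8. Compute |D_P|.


|D_P| = e * f
= 8 * 8
= 64

64


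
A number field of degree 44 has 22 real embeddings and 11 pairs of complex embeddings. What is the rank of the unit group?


By Dirichlet's unit theorem:
rank = r1 + r2 - 1
= 22 + 11 - 1
= 32

32


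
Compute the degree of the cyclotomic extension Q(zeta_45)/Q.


The degree equals Euler's totient phi(45).
45 = 3^2 * 5
phi(45) = 24

24


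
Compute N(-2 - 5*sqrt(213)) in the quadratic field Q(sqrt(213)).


N(a + b*sqrt(d)) = a^2 - d*b^2
= (-2)^2 - (213)*(-5)^2
= 4 - 5325
= -5321

-5321


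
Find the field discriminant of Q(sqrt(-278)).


For K = Q(sqrt(d)) with d squarefree: disc(K) = d if d = 1 mod 4, and disc(K) = 4d if d = 2 or 3 mod 4.
Here d = -278, and d mod 4 = 2.
d = 2 mod 4, not 1 (O_K = Z[sqrt(d)]), so disc(K) = 4d = 4 * (-278) = -1112

-1112


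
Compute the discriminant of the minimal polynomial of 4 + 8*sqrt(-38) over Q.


The element 4 + 8*sqrt(-38) has minimal polynomial:
x^2 - 8*x + 2448
Discriminant = (-8)^2 - 4*(2448)
= 64 - 9792
= -9728

-9728


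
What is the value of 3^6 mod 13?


p = 13 is prime and the exponent is (p-1)/2 = 6, so by Euler's criterion 3^6 = (3/13) = +1 or -1 mod 13.
Compute by square-and-multiply:
  6 = 4 + 2 (binary 110)
  Repeated squaring mod 13: 3^1 = 3, 3^2 = 9, 3^4 = 3
  3^6 = 3^4 * 3^2 = 3 * 9 mod 13
    3 * 9 = 27 = 1 mod 13
  3^6 = 1 mod 13
Result 1: 3 is a quadratic residue mod 13.
3^6 mod 13 = 1

1


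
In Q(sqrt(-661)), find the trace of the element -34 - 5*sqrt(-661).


Tr(a + b*sqrt(d)) = (a + b*sqrt(d)) + (a - b*sqrt(d)) = 2a
= 2 * (-34)
= -68

-68


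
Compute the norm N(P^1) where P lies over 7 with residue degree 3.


N(P^a) = p^(a*f)
= 7^(1*3)
= 7^3
= 343

343


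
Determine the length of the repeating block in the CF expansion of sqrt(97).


Run the CF algorithm for sqrt(97).
a_0 = floor(sqrt(97)) = 9; set m_0=0, q_0=1.
Recurrence: m' = q*a - m,  q' = (d - m'^2)/q,  a' = floor((a_0 + m')/q').
  step 1: m=9, q=16, a=1
  step 2: m=7, q=3, a=5
  step 3: m=8, q=11, a=1
  step 4: m=3, q=8, a=1
  step 5: m=5, q=9, a=1
  step 6: m=4, q=9, a=1
  step 7: m=5, q=8, a=1
  step 8: m=3, q=11, a=1
  step 9: m=8, q=3, a=5
  step 10: m=7, q=16, a=1
  step 11: m=9, q=1, a=18
a_11 = 2*a_0 = 18, so the period closes here.
sqrt(97) = [9; 1, 5, 1, 1, 1, 1, 1, 1, 5, 1, 18]
Period length = 11

11


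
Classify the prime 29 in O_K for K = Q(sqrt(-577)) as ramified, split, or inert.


K = Q(sqrt(-577)). Since d mod 4 = 3, disc(K) = -2308.
Check p | disc: -2308 mod 29 = 12.
p does not divide disc. Compute Legendre symbol (d/p):
3^((29-1)/2) mod 29 = -1
(d/p) = -1, so p is inert: (p) stays prime with e=1, f=2, g=1.
Therefore p is inert.

inert


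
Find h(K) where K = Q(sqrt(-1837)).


K = Q(sqrt(-1837)). d mod 4 = 3, so D = disc(K) = 4d = -7348
h(K) equals the number of primitive reduced positive-definite forms (a, b, c) = a*x^2 + b*x*y + c*y^2 with b^2 - 4ac = D,
where reduced means |b| <= a <= c, with b >= 0 whenever |b| = a or a = c, and primitive means gcd(a, b, c) = 1.
Reduced forces 3a^2 <= |D| = 7348, so 1 <= a <= 49; b must have the parity of D, and c = (b^2 - D)/(4a) must be an integer >= a.
Enumerate a = 1..49, b in [-a, a]:
  a=1: (1, 0, 1837)  [1]
  a=2: (2, 2, 919)  [1]
  a=3..6: none
  a=7: (7, -4, 263), (7, 4, 263)  [2]
  a=8..10: none
  a=11: (11, 0, 167)  [1]
  a=12: none
  a=13: (13, -6, 142), (13, 6, 142)  [2]
  a=14: (14, -10, 133), (14, 10, 133)  [2]
  a=15..16: none
  a=17: (17, -8, 109), (17, 8, 109)  [2]
  a=18: none
  a=19: (19, -10, 98), (19, 10, 98)  [2]
  a=20..21: none
  a=22: (22, 22, 89)  [1]
  a=23: (23, -14, 82), (23, 14, 82)  [2]
  a=24..25: none
  a=26: (26, -6, 71), (26, 6, 71)  [2]
  a=27..33: none
  a=34: (34, -26, 59), (34, 26, 59)  [2]
  a=35..37: none
  a=38: (38, -10, 49), (38, 10, 49)  [2]
  a=39..40: none
  a=41: (41, -14, 46), (41, 14, 46)  [2]
  a=42..49: none
Total reduced forms: 1 + 1 + 2 + 1 + 2 + 2 + 2 + 2 + 1 + 2 + 2 + 2 + 2 + 2 = 24
h = 24

24


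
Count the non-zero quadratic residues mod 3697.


For prime p, the number of non-zero quadratic residues is (p-1)/2.
= (3697-1)/2
= 1848

1848


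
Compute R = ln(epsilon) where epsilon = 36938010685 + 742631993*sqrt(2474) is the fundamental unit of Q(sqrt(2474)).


epsilon = 36938010685 + 742631993*sqrt(2474)
= 7.3876e+10
R = ln(7.3876e+10)
= 25.0257

25.0257


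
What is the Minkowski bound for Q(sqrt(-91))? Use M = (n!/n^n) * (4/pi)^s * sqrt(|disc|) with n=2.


d = -91, d mod 4 = 1, so disc(K) = d = -91; |disc(K)| = 91
Imaginary quadratic field, so n = 2, s = r2 = 1, r1 = 0
M = (n!/n^n) * (4/pi)^s * sqrt(|disc(K)|) = (2!/2^2) * (4/pi)^1 * sqrt(91)
= 0.5 * 1.273240 * 9.539392
= 6.0730

6.0730


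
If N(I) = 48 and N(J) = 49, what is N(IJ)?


N(IJ) = N(I) * N(J)
= 48 * 49
= 2352

2352


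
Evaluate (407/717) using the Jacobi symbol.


Compute (407/717) via quadratic reciprocity:
  reciprocity: (407/717) -> +(717/407)
  reduce: (310/407)
  pull out 2: (2/407) = +1  (since 407 mod 8 = 7)
  reciprocity: (155/407) -> -(407/155)
  reduce: (97/155)
  reciprocity: (97/155) -> +(155/97)
  reduce: (58/97)
  pull out 2: (2/97) = +1  (since 97 mod 8 = 1)
  reciprocity: (29/97) -> +(97/29)
  reduce: (10/29)
  pull out 2: (2/29) = -1  (since 29 mod 8 = 5)
  reciprocity: (5/29) -> +(29/5)
  reduce: (4/5)
  pull out 2: (2/5) = -1  (since 5 mod 8 = 5)
  pull out 2: (2/5) = -1  (since 5 mod 8 = 5)
  (1/5) = 1
Product of signs = 1

1


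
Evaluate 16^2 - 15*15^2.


x^2 - d*y^2
= 16^2 - 15*15^2
= 256 - 3375
= -3119

-3119


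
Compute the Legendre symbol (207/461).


p = 461 is prime, so compute (207/461) with the reciprocity algorithm (Jacobi-symbol steps: pull out 2s via (2/n), flip via reciprocity, reduce):
  reciprocity: (207/461) -> +(461/207)
  reduce: (47/207)
  reciprocity: (47/207) -> -(207/47)
  reduce: (19/47)
  reciprocity: (19/47) -> -(47/19)
  reduce: (9/19)
  reciprocity: (9/19) -> +(19/9)
  reduce: (1/9)
  (1/9) = 1
Product of signs = 1
(207/461) = 1

1


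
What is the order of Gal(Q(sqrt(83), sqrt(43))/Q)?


The 2 square roots of distinct primes are multiplicatively independent over Q,
so [K:Q] = 2^2 and Gal(K/Q) is isomorphic to (Z/2Z)^2.
|Gal| = 2^2 = 4

4


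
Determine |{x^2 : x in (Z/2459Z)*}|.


For prime p, the number of non-zero quadratic residues is (p-1)/2.
= (2459-1)/2
= 1229

1229


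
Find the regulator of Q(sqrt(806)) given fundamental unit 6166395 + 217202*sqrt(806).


epsilon = 6166395 + 217202*sqrt(806)
= 1.2333e+07
R = ln(1.2333e+07)
= 16.3278

16.3278


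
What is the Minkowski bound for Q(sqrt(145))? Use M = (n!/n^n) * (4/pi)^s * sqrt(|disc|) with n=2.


d = 145, d mod 4 = 1, so disc(K) = d = 145; |disc(K)| = 145
Real quadratic field, so n = 2, s = r2 = 0, r1 = 2
M = (n!/n^n) * (4/pi)^s * sqrt(|disc(K)|) = (2!/2^2) * (4/pi)^0 * sqrt(145)
= 0.5 * 1.000000 * 12.041595
= 6.0208

6.0208


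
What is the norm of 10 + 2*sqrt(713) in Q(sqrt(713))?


N(a + b*sqrt(d)) = a^2 - d*b^2
= (10)^2 - (713)*(2)^2
= 100 - 2852
= -2752

-2752


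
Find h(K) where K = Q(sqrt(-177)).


K = Q(sqrt(-177)). d mod 4 = 3, so D = disc(K) = 4d = -708
h(K) equals the number of primitive reduced positive-definite forms (a, b, c) = a*x^2 + b*x*y + c*y^2 with b^2 - 4ac = D,
where reduced means |b| <= a <= c, with b >= 0 whenever |b| = a or a = c, and primitive means gcd(a, b, c) = 1.
Reduced forces 3a^2 <= |D| = 708, so 1 <= a <= 15; b must have the parity of D, and c = (b^2 - D)/(4a) must be an integer >= a.
Enumerate a = 1..15, b in [-a, a]:
  a=1: (1, 0, 177)  [1]
  a=2: (2, 2, 89)  [1]
  a=3: (3, 0, 59)  [1]
  a=4..5: none
  a=6: (6, 6, 31)  [1]
  a=7..15: none
Total reduced forms: 1 + 1 + 1 + 1 = 4
h = 4

4


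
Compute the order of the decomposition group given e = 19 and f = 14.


|D_P| = e * f
= 19 * 14
= 266

266


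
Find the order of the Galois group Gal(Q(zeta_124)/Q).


|Gal(Q(zeta_124)/Q)| = phi(124)
= 60

60


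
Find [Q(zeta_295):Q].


The degree equals Euler's totient phi(295).
295 = 5 * 59
phi(295) = 232

232


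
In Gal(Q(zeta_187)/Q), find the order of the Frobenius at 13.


The Frobenius at p in Gal(Q(zeta_n)/Q) = (Z/nZ)* is the class of p, so its order is ord_187(13), the smallest k >= 1 with 13^k = 1 mod 187.
n = 187 = 11 * 17, phi(187) = 160; the order divides phi(n).
Divisors of 160: 1, 2, 4, 5, 8, 10, 16, 20, 32, 40, 80, 160
Repeated squaring mod 187: 13^1 = 13, 13^2 = 169, 13^4 = 137, 13^8 = 69, 13^16 = 86, 13^32 = 103, 13^64 = 137, 13^128 = 69
Test divisors in increasing order:
  k=1: 13^1 = 13 mod 187
  k=2: 13^2 = 169 mod 187
  k=4: 13^4 = 137 mod 187
  k=5: 13^5 = 137 * 13 = 98 mod 187
  k=8: 13^8 = 69 mod 187
  k=10: 13^10 = 69 * 169 = 67 mod 187
  k=16: 13^16 = 86 mod 187
  k=20: 13^20 = 86 * 137 = 1 mod 187  <- first divisor giving 1
Order = 20

20


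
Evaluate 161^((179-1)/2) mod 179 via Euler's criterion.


p = 179 is prime and the exponent is (p-1)/2 = 89, so by Euler's criterion 161^89 = (161/179) = +1 or -1 mod 179.
Compute by square-and-multiply:
  89 = 64 + 16 + 8 + 1 (binary 1011001)
  Repeated squaring mod 179: 161^1 = 161, 161^2 = 145, 161^4 = 82, 161^8 = 101, 161^16 = 177, 161^32 = 4, 161^64 = 16
  161^89 = 161^64 * 161^16 * 161^8 * 161^1 = 16 * 177 * 101 * 161 mod 179
    16 * 177 = 2832 = 147 mod 179
    147 * 101 = 14847 = 169 mod 179
    169 * 161 = 27209 = 1 mod 179
  161^89 = 1 mod 179
Result 1: 161 is a quadratic residue mod 179.
161^89 mod 179 = 1

1


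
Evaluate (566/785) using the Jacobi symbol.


Compute (566/785) via quadratic reciprocity:
  pull out 2: (2/785) = +1  (since 785 mod 8 = 1)
  reciprocity: (283/785) -> +(785/283)
  reduce: (219/283)
  reciprocity: (219/283) -> -(283/219)
  reduce: (64/219)
  pull out 2: (2/219) = -1  (since 219 mod 8 = 3)
  pull out 2: (2/219) = -1  (since 219 mod 8 = 3)
  pull out 2: (2/219) = -1  (since 219 mod 8 = 3)
  pull out 2: (2/219) = -1  (since 219 mod 8 = 3)
  pull out 2: (2/219) = -1  (since 219 mod 8 = 3)
  pull out 2: (2/219) = -1  (since 219 mod 8 = 3)
  (1/219) = 1
Product of signs = -1

-1


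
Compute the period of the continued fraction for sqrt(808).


Run the CF algorithm for sqrt(808).
a_0 = floor(sqrt(808)) = 28; set m_0=0, q_0=1.
Recurrence: m' = q*a - m,  q' = (d - m'^2)/q,  a' = floor((a_0 + m')/q').
  step 1: m=28, q=24, a=2
  step 2: m=20, q=17, a=2
  step 3: m=14, q=36, a=1
  step 4: m=22, q=9, a=5
  step 5: m=23, q=31, a=1
  step 6: m=8, q=24, a=1
  step 7: m=16, q=23, a=1
  step 8: m=7, q=33, a=1
  step 9: m=26, q=4, a=13
  step 10: m=26, q=33, a=1
  step 11: m=7, q=23, a=1
  step 12: m=16, q=24, a=1
  step 13: m=8, q=31, a=1
  step 14: m=23, q=9, a=5
  step 15: m=22, q=36, a=1
  step 16: m=14, q=17, a=2
  step 17: m=20, q=24, a=2
  step 18: m=28, q=1, a=56
a_18 = 2*a_0 = 56, so the period closes here.
sqrt(808) = [28; 2, 2, 1, 5, 1, 1, 1, 1, 13, 1, 1, 1, 1, 5, 1, 2, 2, 56]
Period length = 18

18


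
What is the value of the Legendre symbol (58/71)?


p = 71 is prime, so compute (58/71) with the reciprocity algorithm (Jacobi-symbol steps: pull out 2s via (2/n), flip via reciprocity, reduce):
  pull out 2: (2/71) = +1  (since 71 mod 8 = 7)
  reciprocity: (29/71) -> +(71/29)
  reduce: (13/29)
  reciprocity: (13/29) -> +(29/13)
  reduce: (3/13)
  reciprocity: (3/13) -> +(13/3)
  reduce: (1/3)
  (1/3) = 1
Product of signs = 1
(58/71) = 1

1


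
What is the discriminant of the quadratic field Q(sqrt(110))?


For K = Q(sqrt(d)) with d squarefree: disc(K) = d if d = 1 mod 4, and disc(K) = 4d if d = 2 or 3 mod 4.
Here d = 110, and d mod 4 = 2.
d = 2 mod 4, not 1 (O_K = Z[sqrt(d)]), so disc(K) = 4d = 4 * (110) = 440

440


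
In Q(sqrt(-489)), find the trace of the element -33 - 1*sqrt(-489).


Tr(a + b*sqrt(d)) = (a + b*sqrt(d)) + (a - b*sqrt(d)) = 2a
= 2 * (-33)
= -66

-66


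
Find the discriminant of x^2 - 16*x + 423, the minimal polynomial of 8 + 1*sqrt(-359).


The element 8 + 1*sqrt(-359) has minimal polynomial:
x^2 - 16*x + 423
Discriminant = (-16)^2 - 4*(423)
= 256 - 1692
= -1436

-1436


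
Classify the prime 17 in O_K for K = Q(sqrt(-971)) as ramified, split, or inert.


K = Q(sqrt(-971)). Since d mod 4 = 1, disc(K) = -971.
Check p | disc: -971 mod 17 = 15.
p does not divide disc. Compute Legendre symbol (d/p):
15^((17-1)/2) mod 17 = 1
(d/p) = 1, so p splits: (p) = P*P' with e=1, f=1, g=2.
Therefore p is split.

split


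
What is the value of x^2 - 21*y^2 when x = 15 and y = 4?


x^2 - d*y^2
= 15^2 - 21*4^2
= 225 - 336
= -111

-111


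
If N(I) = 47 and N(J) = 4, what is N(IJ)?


N(IJ) = N(I) * N(J)
= 47 * 4
= 188

188


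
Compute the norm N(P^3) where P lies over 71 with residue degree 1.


N(P^a) = p^(a*f)
= 71^(3*1)
= 71^3
= 357911

357911


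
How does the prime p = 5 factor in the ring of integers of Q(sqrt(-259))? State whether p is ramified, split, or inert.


K = Q(sqrt(-259)). Since d mod 4 = 1, disc(K) = -259.
Check p | disc: -259 mod 5 = 1.
p does not divide disc. Compute Legendre symbol (d/p):
1^((5-1)/2) mod 5 = 1
(d/p) = 1, so p splits: (p) = P*P' with e=1, f=1, g=2.
Therefore p is split.

split


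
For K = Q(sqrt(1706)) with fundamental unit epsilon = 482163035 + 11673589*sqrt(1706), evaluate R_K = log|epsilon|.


epsilon = 482163035 + 11673589*sqrt(1706)
= 9.6433e+08
R = ln(9.6433e+08)
= 20.6869

20.6869


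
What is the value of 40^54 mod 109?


p = 109 is prime and the exponent is (p-1)/2 = 54, so by Euler's criterion 40^54 = (40/109) = +1 or -1 mod 109.
Compute by square-and-multiply:
  54 = 32 + 16 + 4 + 2 (binary 110110)
  Repeated squaring mod 109: 40^1 = 40, 40^2 = 74, 40^4 = 26, 40^8 = 22, 40^16 = 48, 40^32 = 15
  40^54 = 40^32 * 40^16 * 40^4 * 40^2 = 15 * 48 * 26 * 74 mod 109
    15 * 48 = 720 = 66 mod 109
    66 * 26 = 1716 = 81 mod 109
    81 * 74 = 5994 = 108 mod 109
  40^54 = 108 mod 109
Result 108 = p - 1 = -1 mod 109: 40 is a quadratic non-residue mod 109. As a residue in [0, p-1] the value is 108.
40^54 mod 109 = 108

108


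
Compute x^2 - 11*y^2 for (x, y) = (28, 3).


x^2 - d*y^2
= 28^2 - 11*3^2
= 784 - 99
= 685

685


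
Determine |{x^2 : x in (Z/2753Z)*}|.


For prime p, the number of non-zero quadratic residues is (p-1)/2.
= (2753-1)/2
= 1376

1376


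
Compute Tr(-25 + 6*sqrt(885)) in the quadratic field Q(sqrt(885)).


Tr(a + b*sqrt(d)) = (a + b*sqrt(d)) + (a - b*sqrt(d)) = 2a
= 2 * (-25)
= -50

-50


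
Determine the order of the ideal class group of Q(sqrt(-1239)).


K = Q(sqrt(-1239)). d mod 4 = 1, so D = disc(K) = d = -1239
h(K) equals the number of primitive reduced positive-definite forms (a, b, c) = a*x^2 + b*x*y + c*y^2 with b^2 - 4ac = D,
where reduced means |b| <= a <= c, with b >= 0 whenever |b| = a or a = c, and primitive means gcd(a, b, c) = 1.
Reduced forces 3a^2 <= |D| = 1239, so 1 <= a <= 20; b must have the parity of D, and c = (b^2 - D)/(4a) must be an integer >= a.
Enumerate a = 1..20, b in [-a, a]:
  a=1: (1, 1, 310)  [1]
  a=2: (2, -1, 155), (2, 1, 155)  [2]
  a=3: (3, 3, 104)  [1]
  a=4: (4, -3, 78), (4, 3, 78)  [2]
  a=5: (5, -1, 62), (5, 1, 62)  [2]
  a=6: (6, -3, 52), (6, 3, 52)  [2]
  a=7: (7, 7, 46)  [1]
  a=8: (8, -3, 39), (8, 3, 39)  [2]
  a=9: none
  a=10: (10, -9, 33), (10, -1, 31), (10, 1, 31), (10, 9, 33)  [4]
  a=11: (11, -9, 30), (11, 9, 30)  [2]
  a=12: (12, -3, 26), (12, 3, 26)  [2]
  a=13: (13, -3, 24), (13, 3, 24)  [2]
  a=14: (14, -7, 23), (14, 7, 23)  [2]
  a=15: (15, -9, 22), (15, 9, 22)  [2]
  a=16: (16, -13, 22), (16, 13, 22)  [2]
  a=17: (17, -11, 20), (17, 11, 20)  [2]
  a=18..19: none
  a=20: (20, 19, 20)  [1]
Total reduced forms: 1 + 2 + 1 + 2 + 2 + 2 + 1 + 2 + 4 + 2 + 2 + 2 + 2 + 2 + 2 + 2 + 1 = 32
h = 32

32


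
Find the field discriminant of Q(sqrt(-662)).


For K = Q(sqrt(d)) with d squarefree: disc(K) = d if d = 1 mod 4, and disc(K) = 4d if d = 2 or 3 mod 4.
Here d = -662, and d mod 4 = 2.
d = 2 mod 4, not 1 (O_K = Z[sqrt(d)]), so disc(K) = 4d = 4 * (-662) = -2648

-2648


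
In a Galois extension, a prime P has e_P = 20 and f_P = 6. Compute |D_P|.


|D_P| = e * f
= 20 * 6
= 120

120


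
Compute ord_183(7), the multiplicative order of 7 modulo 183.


We want ord_183(7), the smallest k >= 1 with 7^k = 1 mod 183.
n = 183 = 3 * 61, phi(183) = 120; the order divides phi(n).
Divisors of 120: 1, 2, 3, 4, 5, 6, 8, 10, 12, 15, 20, 24, 30, 40, 60, 120
Repeated squaring mod 183: 7^1 = 7, 7^2 = 49, 7^4 = 22, 7^8 = 118, 7^16 = 16, 7^32 = 73, 7^64 = 22
Test divisors in increasing order:
  k=1: 7^1 = 7 mod 183
  k=2: 7^2 = 49 mod 183
  k=3: 7^3 = 49 * 7 = 160 mod 183
  k=4: 7^4 = 22 mod 183
  k=5: 7^5 = 22 * 7 = 154 mod 183
  k=6: 7^6 = 22 * 49 = 163 mod 183
  k=8: 7^8 = 118 mod 183
  k=10: 7^10 = 118 * 49 = 109 mod 183
  k=12: 7^12 = 118 * 22 = 34 mod 183
  k=15: 7^15 = 118 * 22 * 49 * 7 = 133 mod 183
  k=20: 7^20 = 16 * 22 = 169 mod 183
  k=24: 7^24 = 16 * 118 = 58 mod 183
  k=30: 7^30 = 16 * 118 * 22 * 49 = 121 mod 183
  k=40: 7^40 = 73 * 118 = 13 mod 183
  k=60: 7^60 = 73 * 16 * 118 * 22 = 1 mod 183  <- first divisor giving 1
Order = 60

60


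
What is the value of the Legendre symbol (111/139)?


p = 139 is prime, so compute (111/139) with the reciprocity algorithm (Jacobi-symbol steps: pull out 2s via (2/n), flip via reciprocity, reduce):
  reciprocity: (111/139) -> -(139/111)
  reduce: (28/111)
  pull out 2: (2/111) = +1  (since 111 mod 8 = 7)
  pull out 2: (2/111) = +1  (since 111 mod 8 = 7)
  reciprocity: (7/111) -> -(111/7)
  reduce: (6/7)
  pull out 2: (2/7) = +1  (since 7 mod 8 = 7)
  reciprocity: (3/7) -> -(7/3)
  reduce: (1/3)
  (1/3) = 1
Product of signs = -1
(111/139) = -1

-1


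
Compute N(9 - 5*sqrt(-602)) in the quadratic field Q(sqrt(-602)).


N(a + b*sqrt(d)) = a^2 - d*b^2
= (9)^2 - (-602)*(-5)^2
= 81 + 15050
= 15131

15131


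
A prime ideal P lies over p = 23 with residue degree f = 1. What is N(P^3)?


N(P^a) = p^(a*f)
= 23^(3*1)
= 23^3
= 12167

12167


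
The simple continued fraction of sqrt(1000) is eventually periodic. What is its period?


Run the CF algorithm for sqrt(1000).
a_0 = floor(sqrt(1000)) = 31; set m_0=0, q_0=1.
Recurrence: m' = q*a - m,  q' = (d - m'^2)/q,  a' = floor((a_0 + m')/q').
  step 1: m=31, q=39, a=1
  step 2: m=8, q=24, a=1
  step 3: m=16, q=31, a=1
  step 4: m=15, q=25, a=1
  step 5: m=10, q=36, a=1
  step 6: m=26, q=9, a=6
  step 7: m=28, q=24, a=2
  step 8: m=20, q=25, a=2
  step 9: m=30, q=4, a=15
  step 10: m=30, q=25, a=2
  step 11: m=20, q=24, a=2
  step 12: m=28, q=9, a=6
  step 13: m=26, q=36, a=1
  step 14: m=10, q=25, a=1
  step 15: m=15, q=31, a=1
  step 16: m=16, q=24, a=1
  step 17: m=8, q=39, a=1
  step 18: m=31, q=1, a=62
a_18 = 2*a_0 = 62, so the period closes here.
sqrt(1000) = [31; 1, 1, 1, 1, 1, 6, 2, 2, 15, 2, 2, 6, 1, 1, 1, 1, 1, 62]
Period length = 18

18


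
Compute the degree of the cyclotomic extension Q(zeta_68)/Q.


The degree equals Euler's totient phi(68).
68 = 2^2 * 17
phi(68) = 32

32


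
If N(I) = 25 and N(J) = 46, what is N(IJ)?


N(IJ) = N(I) * N(J)
= 25 * 46
= 1150

1150


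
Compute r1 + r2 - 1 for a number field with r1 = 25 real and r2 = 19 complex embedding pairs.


By Dirichlet's unit theorem:
rank = r1 + r2 - 1
= 25 + 19 - 1
= 43

43


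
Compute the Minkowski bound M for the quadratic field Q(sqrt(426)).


d = 426, d mod 4 = 2, so disc(K) = 4d = 1704; |disc(K)| = 1704
Real quadratic field, so n = 2, s = r2 = 0, r1 = 2
M = (n!/n^n) * (4/pi)^s * sqrt(|disc(K)|) = (2!/2^2) * (4/pi)^0 * sqrt(1704)
= 0.5 * 1.000000 * 41.279535
= 20.6398

20.6398


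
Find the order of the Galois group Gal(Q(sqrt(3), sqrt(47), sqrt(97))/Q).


The 3 square roots of distinct primes are multiplicatively independent over Q,
so [K:Q] = 2^3 and Gal(K/Q) is isomorphic to (Z/2Z)^3.
|Gal| = 2^3 = 8

8


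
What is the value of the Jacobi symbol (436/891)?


Compute (436/891) via quadratic reciprocity:
  pull out 2: (2/891) = -1  (since 891 mod 8 = 3)
  pull out 2: (2/891) = -1  (since 891 mod 8 = 3)
  reciprocity: (109/891) -> +(891/109)
  reduce: (19/109)
  reciprocity: (19/109) -> +(109/19)
  reduce: (14/19)
  pull out 2: (2/19) = -1  (since 19 mod 8 = 3)
  reciprocity: (7/19) -> -(19/7)
  reduce: (5/7)
  reciprocity: (5/7) -> +(7/5)
  reduce: (2/5)
  pull out 2: (2/5) = -1  (since 5 mod 8 = 5)
  (1/5) = 1
Product of signs = -1

-1


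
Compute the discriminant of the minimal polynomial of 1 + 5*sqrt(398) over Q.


The element 1 + 5*sqrt(398) has minimal polynomial:
x^2 - 2*x - 9949
Discriminant = (-2)^2 - 4*(-9949)
= 4 + 39796
= 39800

39800


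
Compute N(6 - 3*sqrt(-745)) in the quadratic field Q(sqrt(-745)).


N(a + b*sqrt(d)) = a^2 - d*b^2
= (6)^2 - (-745)*(-3)^2
= 36 + 6705
= 6741

6741


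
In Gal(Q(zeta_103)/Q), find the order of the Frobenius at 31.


The Frobenius at p in Gal(Q(zeta_n)/Q) = (Z/nZ)* is the class of p, so its order is ord_103(31), the smallest k >= 1 with 31^k = 1 mod 103.
n = 103 = 103, phi(103) = 102; the order divides phi(n).
Divisors of 102: 1, 2, 3, 6, 17, 34, 51, 102
Repeated squaring mod 103: 31^1 = 31, 31^2 = 34, 31^4 = 23, 31^8 = 14, 31^16 = 93, 31^32 = 100, 31^64 = 9
Test divisors in increasing order:
  k=1: 31^1 = 31 mod 103
  k=2: 31^2 = 34 mod 103
  k=3: 31^3 = 34 * 31 = 24 mod 103
  k=6: 31^6 = 23 * 34 = 61 mod 103
  k=17: 31^17 = 93 * 31 = 102 mod 103
  k=34: 31^34 = 100 * 34 = 1 mod 103  <- first divisor giving 1
Order = 34

34


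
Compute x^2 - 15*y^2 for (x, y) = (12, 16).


x^2 - d*y^2
= 12^2 - 15*16^2
= 144 - 3840
= -3696

-3696


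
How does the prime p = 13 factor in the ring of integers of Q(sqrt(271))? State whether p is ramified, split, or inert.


K = Q(sqrt(271)). Since d mod 4 = 3, disc(K) = 1084.
Check p | disc: 1084 mod 13 = 5.
p does not divide disc. Compute Legendre symbol (d/p):
11^((13-1)/2) mod 13 = -1
(d/p) = -1, so p is inert: (p) stays prime with e=1, f=2, g=1.
Therefore p is inert.

inert


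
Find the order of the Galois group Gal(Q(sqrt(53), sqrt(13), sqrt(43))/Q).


The 3 square roots of distinct primes are multiplicatively independent over Q,
so [K:Q] = 2^3 and Gal(K/Q) is isomorphic to (Z/2Z)^3.
|Gal| = 2^3 = 8

8
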